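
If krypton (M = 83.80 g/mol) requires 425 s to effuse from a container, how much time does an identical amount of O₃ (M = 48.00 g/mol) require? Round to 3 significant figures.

322 s

From Graham's law, t_O₃/t_Kr = √(M_O₃/M_Kr) = √(48.00/83.80) = √0.5728 = 0.7568.
So the time for O₃ is 425 × 0.7568 = 322 s.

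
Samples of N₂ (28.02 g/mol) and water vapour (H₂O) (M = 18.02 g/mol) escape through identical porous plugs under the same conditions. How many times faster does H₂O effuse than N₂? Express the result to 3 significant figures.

By Graham's law, rate_H₂O/rate_N₂ = √(M_N₂/M_H₂O) = √(28.02/18.02) = √1.555 = 1.25.

1.25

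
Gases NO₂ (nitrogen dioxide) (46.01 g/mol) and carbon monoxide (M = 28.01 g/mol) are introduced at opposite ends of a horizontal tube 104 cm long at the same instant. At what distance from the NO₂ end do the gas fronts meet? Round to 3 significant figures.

45.6 cm

Graham's law gives d_NO₂/d_CO = rate_NO₂/rate_CO = √(M_CO/M_NO₂) = √(28.01/46.01) = 0.7802.
With d_NO₂ + d_CO = 104 cm, d_CO = 104/(1 + 0.7802) = 58.42 cm.
d_NO₂ = 104 − 58.42 = 45.6 cm.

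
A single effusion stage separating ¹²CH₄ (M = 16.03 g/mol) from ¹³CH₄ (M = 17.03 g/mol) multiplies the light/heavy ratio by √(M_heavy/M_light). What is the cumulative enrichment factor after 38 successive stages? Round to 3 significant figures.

Overall factor = α^38 with α = √(17.03/16.03), i.e. (17.03/16.03)^(38/2).
= 1.06238^19 = 3.16.

3.16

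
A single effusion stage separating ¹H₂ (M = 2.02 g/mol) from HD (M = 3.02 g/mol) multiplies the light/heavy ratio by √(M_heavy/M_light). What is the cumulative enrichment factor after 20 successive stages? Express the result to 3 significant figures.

55.8

The single-stage factor is √(M_heavy/M_light), so 20 stages give [√(3.02/2.02)]^20 = (3.02/2.02)^(20/2).
= 1.49505^10 = 55.8.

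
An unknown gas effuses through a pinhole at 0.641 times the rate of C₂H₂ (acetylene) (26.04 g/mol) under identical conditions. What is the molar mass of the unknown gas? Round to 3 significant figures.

63.4 g/mol

By Graham's law, rate_X/rate_C₂H₂ = √(M_C₂H₂/M_X).
0.641 = √(26.04/M_X)
M_X = 26.04 / 0.641² = 26.04 / 0.4109 = 63.4 g/mol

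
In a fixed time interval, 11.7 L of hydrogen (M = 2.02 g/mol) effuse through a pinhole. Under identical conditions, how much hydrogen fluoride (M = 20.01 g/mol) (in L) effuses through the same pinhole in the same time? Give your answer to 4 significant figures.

3.717 L

Using Graham's law: rate_HF/rate_H₂ = √(M_H₂/M_HF) = √(2.02/20.01) = √0.1009 = 0.3177.
So the volume for HF is 11.7 × 0.3177 = 3.717 L.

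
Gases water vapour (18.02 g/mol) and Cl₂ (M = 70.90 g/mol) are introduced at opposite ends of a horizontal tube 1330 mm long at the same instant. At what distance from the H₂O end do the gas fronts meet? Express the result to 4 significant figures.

Distances travelled in equal time are proportional to diffusion rates, so d_H₂O/d_Cl₂ = √(M_Cl₂/M_H₂O) = √(70.90/18.02) = 1.984.
With d_H₂O + d_Cl₂ = 1330 mm, d_Cl₂ = 1330/(1 + 1.984) = 445.8 mm.
d_H₂O = 1330 − 445.8 = 884.2 mm.

884.2 mm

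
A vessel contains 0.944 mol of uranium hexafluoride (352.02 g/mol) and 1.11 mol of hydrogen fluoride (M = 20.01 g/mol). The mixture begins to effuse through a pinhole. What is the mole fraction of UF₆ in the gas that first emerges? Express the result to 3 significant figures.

0.169

The effusion rate of species i is ∝ p_i/√M_i ∝ n_i/√M_i.
So x_UF₆ in the escaping gas = (n_UF₆/√M_UF₆) / Σ(n_i/√M_i)
= (0.944/√352.02) / (0.944/√352.02 + 1.11/√20.01) = 0.05031/(0.05031 + 0.2481) = 0.169.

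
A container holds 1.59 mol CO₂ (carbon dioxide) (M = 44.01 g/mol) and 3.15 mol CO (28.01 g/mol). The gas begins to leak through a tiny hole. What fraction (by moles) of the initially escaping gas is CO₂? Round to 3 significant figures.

The effusion rate of species i is ∝ p_i/√M_i ∝ n_i/√M_i.
So x_CO₂ in the escaping gas = (n_CO₂/√M_CO₂) / Σ(n_i/√M_i)
= (1.59/√44.01) / (1.59/√44.01 + 3.15/√28.01) = 0.2397/(0.2397 + 0.5952) = 0.287.

0.287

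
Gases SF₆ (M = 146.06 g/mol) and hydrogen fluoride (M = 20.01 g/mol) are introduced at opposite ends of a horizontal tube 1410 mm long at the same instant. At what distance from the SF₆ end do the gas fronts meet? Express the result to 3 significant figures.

Graham's law gives d_SF₆/d_HF = rate_SF₆/rate_HF = √(M_HF/M_SF₆) = √(20.01/146.06) = 0.3701.
With d_SF₆ + d_HF = 1410 mm, d_HF = 1410/(1 + 0.3701) = 1029 mm.
d_SF₆ = 1410 − 1029 = 381 mm.

381 mm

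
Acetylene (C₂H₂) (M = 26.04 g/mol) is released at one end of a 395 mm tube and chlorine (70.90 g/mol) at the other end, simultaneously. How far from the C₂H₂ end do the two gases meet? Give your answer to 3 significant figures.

Graham's law gives d_C₂H₂/d_Cl₂ = rate_C₂H₂/rate_Cl₂ = √(M_Cl₂/M_C₂H₂) = √(70.90/26.04) = 1.650.
With d_C₂H₂ + d_Cl₂ = 395 mm, d_Cl₂ = 395/(1 + 1.650) = 149.1 mm.
d_C₂H₂ = 395 − 149.1 = 246 mm.

246 mm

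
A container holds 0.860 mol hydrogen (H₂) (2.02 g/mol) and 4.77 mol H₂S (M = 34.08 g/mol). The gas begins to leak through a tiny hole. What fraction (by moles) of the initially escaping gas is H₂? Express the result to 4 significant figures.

Effusion rate of each component ∝ n_i/√M_i (partial pressure × 1/√M).
Mole fraction of H₂ in the effusate = (n_H₂/√M_H₂) / (n_H₂/√M_H₂ + n_H₂S/√M_H₂S)
= (0.860/√2.02) / (0.860/√2.02 + 4.77/√34.08) = 0.6051/(0.6051 + 0.8171) = 0.4255.

0.4255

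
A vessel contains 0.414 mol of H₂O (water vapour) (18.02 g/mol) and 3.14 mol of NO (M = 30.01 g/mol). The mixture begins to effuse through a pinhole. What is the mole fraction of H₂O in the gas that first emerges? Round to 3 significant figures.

0.145

Each component's effusion rate ∝ (its partial pressure)·(1/√M) ∝ n_i/√M_i.
So x_H₂O in the escaping gas = (n_H₂O/√M_H₂O) / Σ(n_i/√M_i)
= (0.414/√18.02) / (0.414/√18.02 + 3.14/√30.01) = 0.09753/(0.09753 + 0.5732) = 0.145.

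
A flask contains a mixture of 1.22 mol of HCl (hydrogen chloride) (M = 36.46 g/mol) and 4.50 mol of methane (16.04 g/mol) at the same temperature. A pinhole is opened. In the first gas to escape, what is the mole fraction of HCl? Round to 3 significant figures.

Each component's effusion rate ∝ (its partial pressure)·(1/√M) ∝ n_i/√M_i.
Mole fraction of HCl in the effusate = (n_HCl/√M_HCl) / (n_HCl/√M_HCl + n_CH₄/√M_CH₄)
= (1.22/√36.46) / (1.22/√36.46 + 4.50/√16.04) = 0.2020/(0.2020 + 1.124) = 0.152.

0.152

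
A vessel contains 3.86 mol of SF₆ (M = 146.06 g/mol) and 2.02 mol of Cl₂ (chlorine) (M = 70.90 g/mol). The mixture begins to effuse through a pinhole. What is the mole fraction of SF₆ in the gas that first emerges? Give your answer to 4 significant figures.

0.5711

The effusion rate of species i is ∝ p_i/√M_i ∝ n_i/√M_i.
x_SF₆(eff) = (n_SF₆/√M_SF₆) / (n_SF₆/√M_SF₆ + n_Cl₂/√M_Cl₂)
= (3.86/√146.06) / (3.86/√146.06 + 2.02/√70.90) = 0.3194/(0.3194 + 0.2399) = 0.5711.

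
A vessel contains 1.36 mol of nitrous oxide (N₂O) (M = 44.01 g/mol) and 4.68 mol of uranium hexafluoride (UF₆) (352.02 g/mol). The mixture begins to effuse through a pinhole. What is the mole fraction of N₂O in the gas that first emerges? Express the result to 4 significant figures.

0.4511

The effusion rate of species i is ∝ p_i/√M_i ∝ n_i/√M_i.
Mole fraction of N₂O in the effusate = (n_N₂O/√M_N₂O) / (n_N₂O/√M_N₂O + n_UF₆/√M_UF₆)
= (1.36/√44.01) / (1.36/√44.01 + 4.68/√352.02) = 0.2050/(0.2050 + 0.2494) = 0.4511.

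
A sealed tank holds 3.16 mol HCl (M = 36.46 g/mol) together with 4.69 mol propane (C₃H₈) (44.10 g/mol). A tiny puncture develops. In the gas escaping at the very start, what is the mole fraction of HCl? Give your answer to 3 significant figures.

0.426

Each component's effusion rate ∝ (its partial pressure)·(1/√M) ∝ n_i/√M_i.
So x_HCl in the escaping gas = (n_HCl/√M_HCl) / Σ(n_i/√M_i)
= (3.16/√36.46) / (3.16/√36.46 + 4.69/√44.10) = 0.5233/(0.5233 + 0.7062) = 0.426.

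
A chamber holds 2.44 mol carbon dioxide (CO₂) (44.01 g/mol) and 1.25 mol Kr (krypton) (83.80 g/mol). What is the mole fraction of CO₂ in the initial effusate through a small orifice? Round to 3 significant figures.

Effusion rate of each component ∝ n_i/√M_i (partial pressure × 1/√M).
Mole fraction of CO₂ in the effusate = (n_CO₂/√M_CO₂) / (n_CO₂/√M_CO₂ + n_Kr/√M_Kr)
= (2.44/√44.01) / (2.44/√44.01 + 1.25/√83.80) = 0.3678/(0.3678 + 0.1365) = 0.729.

0.729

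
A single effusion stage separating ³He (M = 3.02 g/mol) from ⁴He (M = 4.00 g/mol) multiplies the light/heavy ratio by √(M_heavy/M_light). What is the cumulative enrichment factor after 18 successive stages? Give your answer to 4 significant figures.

Overall factor = α^18 with α = √(4.00/3.02), i.e. (4.00/3.02)^(18/2).
= 1.32450^9 = 12.55.

12.55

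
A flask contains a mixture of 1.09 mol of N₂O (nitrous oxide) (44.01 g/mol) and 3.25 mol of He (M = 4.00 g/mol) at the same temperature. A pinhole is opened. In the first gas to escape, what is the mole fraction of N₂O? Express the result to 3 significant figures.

0.0918

The effusion rate of species i is ∝ p_i/√M_i ∝ n_i/√M_i.
Mole fraction of N₂O in the effusate = (n_N₂O/√M_N₂O) / (n_N₂O/√M_N₂O + n_He/√M_He)
= (1.09/√44.01) / (1.09/√44.01 + 3.25/√4.00) = 0.1643/(0.1643 + 1.625) = 0.0918.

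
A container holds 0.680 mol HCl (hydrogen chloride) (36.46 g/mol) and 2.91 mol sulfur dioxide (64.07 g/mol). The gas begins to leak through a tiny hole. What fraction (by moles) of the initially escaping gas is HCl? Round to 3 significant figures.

0.237

Each component's effusion rate ∝ (its partial pressure)·(1/√M) ∝ n_i/√M_i.
So x_HCl in the escaping gas = (n_HCl/√M_HCl) / Σ(n_i/√M_i)
= (0.680/√36.46) / (0.680/√36.46 + 2.91/√64.07) = 0.1126/(0.1126 + 0.3636) = 0.237.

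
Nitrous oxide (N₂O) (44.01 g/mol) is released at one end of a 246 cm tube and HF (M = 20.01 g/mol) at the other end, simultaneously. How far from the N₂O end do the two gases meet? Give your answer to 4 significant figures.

99.07 cm

Graham's law gives d_N₂O/d_HF = rate_N₂O/rate_HF = √(M_HF/M_N₂O) = √(20.01/44.01) = 0.6743.
With d_N₂O + d_HF = 246 cm, d_HF = 246/(1 + 0.6743) = 146.9 cm.
d_N₂O = 246 − 146.9 = 99.07 cm.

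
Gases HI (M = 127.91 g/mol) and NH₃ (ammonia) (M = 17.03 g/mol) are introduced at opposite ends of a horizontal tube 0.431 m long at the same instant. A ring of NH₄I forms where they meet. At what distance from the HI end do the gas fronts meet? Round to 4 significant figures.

Distances travelled in equal time are proportional to diffusion rates, so d_HI/d_NH₃ = √(M_NH₃/M_HI) = √(17.03/127.91) = 0.3649.
With d_HI + d_NH₃ = 0.431 m, d_NH₃ = 0.431/(1 + 0.3649) = 0.3158 m.
d_HI = 0.431 − 0.3158 = 0.1152 m.

0.1152 m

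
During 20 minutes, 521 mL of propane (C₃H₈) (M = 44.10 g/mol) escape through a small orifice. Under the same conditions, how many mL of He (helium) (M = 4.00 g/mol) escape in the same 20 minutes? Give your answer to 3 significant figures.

1730 mL

Since effusion rate ∝ 1/√M, rate_He/rate_C₃H₈ = √(M_C₃H₈/M_He) = √(44.10/4.00) = √11.03 = 3.320.
So the volume for He is 521 × 3.320 = 1730 mL.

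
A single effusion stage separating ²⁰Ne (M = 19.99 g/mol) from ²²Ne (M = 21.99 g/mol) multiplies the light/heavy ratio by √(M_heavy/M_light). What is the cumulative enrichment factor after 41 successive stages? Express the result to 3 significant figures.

Each stage multiplies the ratio by α = √(21.99/19.99), so after 41 stages the overall factor is α^41 = (21.99/19.99)^(41/2).
= 1.10005^(41/2) = 7.06.

7.06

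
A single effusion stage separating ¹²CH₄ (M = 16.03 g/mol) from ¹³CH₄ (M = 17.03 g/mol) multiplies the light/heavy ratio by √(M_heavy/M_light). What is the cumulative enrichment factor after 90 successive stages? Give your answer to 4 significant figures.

Each stage multiplies the ratio by α = √(17.03/16.03), so after 90 stages the overall factor is α^90 = (17.03/16.03)^(90/2).
= 1.06238^45 = 15.23.

15.23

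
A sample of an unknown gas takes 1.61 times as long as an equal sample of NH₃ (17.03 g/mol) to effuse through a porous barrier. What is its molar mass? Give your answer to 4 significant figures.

44.14 g/mol

Graham's law gives t_X/t_NH₃ = √(M_X/M_NH₃).
1.61 = √(M_X/17.03)
M_X = 17.03 × 1.61² = 17.03 × 2.592 = 44.14 g/mol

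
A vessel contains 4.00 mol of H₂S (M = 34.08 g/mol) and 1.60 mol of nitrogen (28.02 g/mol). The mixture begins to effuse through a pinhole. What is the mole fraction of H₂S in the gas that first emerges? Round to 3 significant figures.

Rate_i ∝ x_i/√M_i (Graham's law weighted by mole fraction), so the effusate composition follows n_i/√M_i.
Mole fraction of H₂S in the effusate = (n_H₂S/√M_H₂S) / (n_H₂S/√M_H₂S + n_N₂/√M_N₂)
= (4.00/√34.08) / (4.00/√34.08 + 1.60/√28.02) = 0.6852/(0.6852 + 0.3023) = 0.694.

0.694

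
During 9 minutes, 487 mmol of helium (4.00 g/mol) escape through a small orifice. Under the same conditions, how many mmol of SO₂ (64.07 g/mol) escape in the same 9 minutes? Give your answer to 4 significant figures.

121.7 mmol

Since effusion rate ∝ 1/√M, rate_SO₂/rate_He = √(M_He/M_SO₂) = √(4.00/64.07) = √0.06243 = 0.2499.
So the amount for SO₂ is 487 × 0.2499 = 121.7 mmol.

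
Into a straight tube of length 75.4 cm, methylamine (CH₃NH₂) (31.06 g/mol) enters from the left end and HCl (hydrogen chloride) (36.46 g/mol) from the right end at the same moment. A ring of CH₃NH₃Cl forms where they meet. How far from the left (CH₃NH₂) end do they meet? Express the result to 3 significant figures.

39.2 cm

Graham's law gives d_CH₃NH₂/d_HCl = rate_CH₃NH₂/rate_HCl = √(M_HCl/M_CH₃NH₂) = √(36.46/31.06) = 1.083.
With d_CH₃NH₂ + d_HCl = 75.4 cm, d_HCl = 75.4/(1 + 1.083) = 36.19 cm.
d_CH₃NH₂ = 75.4 − 36.19 = 39.2 cm.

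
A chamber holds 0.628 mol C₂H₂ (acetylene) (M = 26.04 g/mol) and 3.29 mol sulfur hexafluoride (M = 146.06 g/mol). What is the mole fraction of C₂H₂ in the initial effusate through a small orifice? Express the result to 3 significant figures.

Each component's effusion rate ∝ (its partial pressure)·(1/√M) ∝ n_i/√M_i.
x_C₂H₂(eff) = (n_C₂H₂/√M_C₂H₂) / (n_C₂H₂/√M_C₂H₂ + n_SF₆/√M_SF₆)
= (0.628/√26.04) / (0.628/√26.04 + 3.29/√146.06) = 0.1231/(0.1231 + 0.2722) = 0.311.

0.311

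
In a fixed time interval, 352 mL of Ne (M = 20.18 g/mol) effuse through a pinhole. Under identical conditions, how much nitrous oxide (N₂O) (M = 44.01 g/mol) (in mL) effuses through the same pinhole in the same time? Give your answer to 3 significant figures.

Graham's law gives rate_N₂O/rate_Ne = √(M_Ne/M_N₂O) = √(20.18/44.01) = √0.4585 = 0.6772.
So the volume for N₂O is 352 × 0.6772 = 238 mL.

238 mL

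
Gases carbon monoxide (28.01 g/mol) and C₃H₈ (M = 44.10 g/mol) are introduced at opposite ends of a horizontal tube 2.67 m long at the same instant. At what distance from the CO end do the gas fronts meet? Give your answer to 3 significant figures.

The fronts meet when d_CO + d_C₃H₈ = L with d_CO/d_C₃H₈ = √(M_C₃H₈/M_CO) (Graham's law). Here √(M_C₃H₈/M_CO) = √(44.10/28.01) = 1.255.
With d_CO + d_C₃H₈ = 2.67 m, d_C₃H₈ = 2.67/(1 + 1.255) = 1.184 m.
d_CO = 2.67 − 1.184 = 1.49 m.

1.49 m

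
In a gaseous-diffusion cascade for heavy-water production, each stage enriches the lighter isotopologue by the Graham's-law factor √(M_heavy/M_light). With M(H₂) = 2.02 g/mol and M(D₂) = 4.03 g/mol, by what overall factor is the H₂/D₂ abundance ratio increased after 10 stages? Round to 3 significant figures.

31.6

Each stage multiplies the ratio by α = √(4.03/2.02), so after 10 stages the overall factor is α^10 = (4.03/2.02)^(10/2).
= 1.99505^5 = 31.6.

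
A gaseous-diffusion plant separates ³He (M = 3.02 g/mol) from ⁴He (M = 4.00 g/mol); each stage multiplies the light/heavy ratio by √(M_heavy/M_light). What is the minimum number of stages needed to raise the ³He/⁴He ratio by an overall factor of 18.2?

21

With α = √(4.00/3.02) per stage, ln α = ½ ln(1.32450) = 0.1405.
Need α^N ≥ 18.2 ⇒ N ≥ ln(18.2) / ln α = 2.901 / 0.1405 = 20.65.
Minimum whole number of stages: N = 21.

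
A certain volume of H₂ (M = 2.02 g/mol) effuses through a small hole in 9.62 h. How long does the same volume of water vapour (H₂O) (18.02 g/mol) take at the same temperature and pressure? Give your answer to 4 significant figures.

Using Graham's law: t_H₂O/t_H₂ = √(M_H₂O/M_H₂) = √(18.02/2.02) = √8.921 = 2.987.
So the time for H₂O is 9.62 × 2.987 = 28.73 h.

28.73 h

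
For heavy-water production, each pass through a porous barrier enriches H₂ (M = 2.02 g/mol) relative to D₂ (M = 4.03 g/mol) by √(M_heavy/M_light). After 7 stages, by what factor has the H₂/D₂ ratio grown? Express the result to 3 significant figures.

11.2

The single-stage factor is √(M_heavy/M_light), so 7 stages give [√(4.03/2.02)]^7 = (4.03/2.02)^(7/2).
= 1.99505^(7/2) = 11.2.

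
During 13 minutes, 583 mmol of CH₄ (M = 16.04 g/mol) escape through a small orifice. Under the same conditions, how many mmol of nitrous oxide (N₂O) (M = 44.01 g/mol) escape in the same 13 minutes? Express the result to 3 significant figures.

352 mmol

By Graham's law, rate_N₂O/rate_CH₄ = √(M_CH₄/M_N₂O) = √(16.04/44.01) = √0.3645 = 0.6037.
So the amount for N₂O is 583 × 0.6037 = 352 mmol.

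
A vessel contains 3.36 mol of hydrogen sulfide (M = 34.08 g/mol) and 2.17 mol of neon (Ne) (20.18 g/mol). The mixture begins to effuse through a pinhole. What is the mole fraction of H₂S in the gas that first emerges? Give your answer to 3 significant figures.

0.544

Each component's effusion rate ∝ (its partial pressure)·(1/√M) ∝ n_i/√M_i.
So x_H₂S in the escaping gas = (n_H₂S/√M_H₂S) / Σ(n_i/√M_i)
= (3.36/√34.08) / (3.36/√34.08 + 2.17/√20.18) = 0.5756/(0.5756 + 0.4831) = 0.544.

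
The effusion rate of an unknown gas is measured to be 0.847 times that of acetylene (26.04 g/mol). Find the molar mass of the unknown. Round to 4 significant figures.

36.30 g/mol

From Graham's law, rate_X/rate_C₂H₂ = √(M_C₂H₂/M_X).
0.847 = √(26.04/M_X)
M_X = 26.04 / 0.847² = 26.04 / 0.7174 = 36.30 g/mol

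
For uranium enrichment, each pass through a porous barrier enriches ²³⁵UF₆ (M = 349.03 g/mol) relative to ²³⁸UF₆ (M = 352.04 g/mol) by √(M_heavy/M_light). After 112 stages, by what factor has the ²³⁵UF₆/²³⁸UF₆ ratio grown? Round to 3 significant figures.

Each stage multiplies the ratio by α = √(352.04/349.03), so after 112 stages the overall factor is α^112 = (352.04/349.03)^(112/2).
= 1.00862^56 = 1.62.

1.62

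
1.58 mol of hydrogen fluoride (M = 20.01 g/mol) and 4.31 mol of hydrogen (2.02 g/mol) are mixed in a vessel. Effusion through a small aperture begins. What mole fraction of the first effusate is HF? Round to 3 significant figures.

The effusion rate of species i is ∝ p_i/√M_i ∝ n_i/√M_i.
So x_HF in the escaping gas = (n_HF/√M_HF) / Σ(n_i/√M_i)
= (1.58/√20.01) / (1.58/√20.01 + 4.31/√2.02) = 0.3532/(0.3532 + 3.033) = 0.104.

0.104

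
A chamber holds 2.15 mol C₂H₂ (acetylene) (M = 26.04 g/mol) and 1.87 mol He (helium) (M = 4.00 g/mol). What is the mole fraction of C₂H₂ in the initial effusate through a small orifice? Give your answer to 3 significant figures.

Rate_i ∝ x_i/√M_i (Graham's law weighted by mole fraction), so the effusate composition follows n_i/√M_i.
Mole fraction of C₂H₂ in the effusate = (n_C₂H₂/√M_C₂H₂) / (n_C₂H₂/√M_C₂H₂ + n_He/√M_He)
= (2.15/√26.04) / (2.15/√26.04 + 1.87/√4.00) = 0.4213/(0.4213 + 0.9350) = 0.311.

0.311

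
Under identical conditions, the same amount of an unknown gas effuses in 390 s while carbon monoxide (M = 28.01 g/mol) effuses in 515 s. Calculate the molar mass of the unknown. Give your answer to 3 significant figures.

Graham's law gives t_X/t_CO = √(M_X/M_CO).
390/515 = 0.7573 = √(M_X/28.01)
M_X = 28.01 × 0.7573² = 28.01 × 0.5735 = 16.1 g/mol

16.1 g/mol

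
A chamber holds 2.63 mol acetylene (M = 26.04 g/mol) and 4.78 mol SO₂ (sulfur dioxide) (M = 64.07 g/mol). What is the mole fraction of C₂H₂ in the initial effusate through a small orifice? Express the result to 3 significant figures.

Each component's effusion rate ∝ (its partial pressure)·(1/√M) ∝ n_i/√M_i.
Mole fraction of C₂H₂ in the effusate = (n_C₂H₂/√M_C₂H₂) / (n_C₂H₂/√M_C₂H₂ + n_SO₂/√M_SO₂)
= (2.63/√26.04) / (2.63/√26.04 + 4.78/√64.07) = 0.5154/(0.5154 + 0.5972) = 0.463.

0.463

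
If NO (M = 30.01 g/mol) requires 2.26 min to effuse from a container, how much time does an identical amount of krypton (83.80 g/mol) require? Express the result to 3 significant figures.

3.78 min

Using Graham's law: t_Kr/t_NO = √(M_Kr/M_NO) = √(83.80/30.01) = √2.792 = 1.671.
So the time for Kr is 2.26 × 1.671 = 3.78 min.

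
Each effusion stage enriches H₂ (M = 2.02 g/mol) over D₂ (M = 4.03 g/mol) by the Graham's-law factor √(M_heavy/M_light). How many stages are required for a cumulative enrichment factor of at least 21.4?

With α = √(4.03/2.02) per stage, ln α = ½ ln(1.99505) = 0.3453.
Need α^N ≥ 21.4 ⇒ N ≥ ln(21.4) / ln α = 3.063 / 0.3453 = 8.87.
Minimum whole number of stages: N = 9.

9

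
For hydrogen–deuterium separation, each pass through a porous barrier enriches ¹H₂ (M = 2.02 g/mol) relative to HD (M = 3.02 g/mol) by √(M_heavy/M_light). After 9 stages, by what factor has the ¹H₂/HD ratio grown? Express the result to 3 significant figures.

Overall factor = α^9 with α = √(3.02/2.02), i.e. (3.02/2.02)^(9/2).
= 1.49505^(9/2) = 6.11.

6.11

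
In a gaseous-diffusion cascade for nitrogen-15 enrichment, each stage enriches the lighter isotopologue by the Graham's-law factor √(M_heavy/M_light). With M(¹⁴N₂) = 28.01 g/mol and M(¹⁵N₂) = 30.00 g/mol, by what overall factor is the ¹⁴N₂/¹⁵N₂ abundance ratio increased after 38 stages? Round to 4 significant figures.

3.684

The single-stage factor is √(M_heavy/M_light), so 38 stages give [√(30.00/28.01)]^38 = (30.00/28.01)^(38/2).
= 1.07105^19 = 3.684.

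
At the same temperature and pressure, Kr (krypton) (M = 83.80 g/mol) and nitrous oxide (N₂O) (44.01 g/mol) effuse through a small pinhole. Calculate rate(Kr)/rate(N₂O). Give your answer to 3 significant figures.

Since effusion rate ∝ 1/√M, rate_Kr/rate_N₂O = √(M_N₂O/M_Kr) = √(44.01/83.80) = √0.5252 = 0.725.

0.725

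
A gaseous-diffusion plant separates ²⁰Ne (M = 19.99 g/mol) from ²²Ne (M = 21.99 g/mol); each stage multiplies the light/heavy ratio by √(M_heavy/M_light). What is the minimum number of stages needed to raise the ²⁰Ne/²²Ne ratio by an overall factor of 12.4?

With α = √(21.99/19.99) per stage, ln α = ½ ln(1.10005) = 0.04768.
Need α^N ≥ 12.4 ⇒ N ≥ ln(12.4) / ln α = 2.518 / 0.04768 = 52.81.
So at least 53 stages are needed.

53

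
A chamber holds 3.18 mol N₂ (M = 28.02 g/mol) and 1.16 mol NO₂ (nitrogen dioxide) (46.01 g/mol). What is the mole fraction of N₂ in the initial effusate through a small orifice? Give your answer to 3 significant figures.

Each component's effusion rate ∝ (its partial pressure)·(1/√M) ∝ n_i/√M_i.
Mole fraction of N₂ in the effusate = (n_N₂/√M_N₂) / (n_N₂/√M_N₂ + n_NO₂/√M_NO₂)
= (3.18/√28.02) / (3.18/√28.02 + 1.16/√46.01) = 0.6007/(0.6007 + 0.1710) = 0.778.

0.778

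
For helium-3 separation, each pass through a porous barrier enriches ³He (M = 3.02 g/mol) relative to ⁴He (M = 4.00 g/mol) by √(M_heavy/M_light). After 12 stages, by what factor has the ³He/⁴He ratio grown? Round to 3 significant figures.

After 12 stages the ratio has grown by (√(4.00/3.02))^12 = (4.00/3.02)^(12/2).
= 1.32450^6 = 5.40.

5.40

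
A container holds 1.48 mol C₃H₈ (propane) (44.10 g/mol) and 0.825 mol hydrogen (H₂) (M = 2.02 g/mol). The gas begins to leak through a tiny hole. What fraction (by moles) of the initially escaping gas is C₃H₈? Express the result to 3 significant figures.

Effusion rate of each component ∝ n_i/√M_i (partial pressure × 1/√M).
x_C₃H₈(eff) = (n_C₃H₈/√M_C₃H₈) / (n_C₃H₈/√M_C₃H₈ + n_H₂/√M_H₂)
= (1.48/√44.10) / (1.48/√44.10 + 0.825/√2.02) = 0.2229/(0.2229 + 0.5805) = 0.277.

0.277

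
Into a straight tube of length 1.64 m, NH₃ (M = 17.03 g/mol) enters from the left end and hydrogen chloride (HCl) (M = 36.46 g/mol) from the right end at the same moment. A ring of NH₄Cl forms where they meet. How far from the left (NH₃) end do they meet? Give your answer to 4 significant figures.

In equal time, each gas travels a distance ∝ its rate ∝ 1/√M, so d_NH₃/d_HCl = √(M_HCl/M_NH₃) = √(36.46/17.03) = 1.463.
With d_NH₃ + d_HCl = 1.64 m, d_HCl = 1.64/(1 + 1.463) = 0.6658 m.
d_NH₃ = 1.64 − 0.6658 = 0.9742 m.

0.9742 m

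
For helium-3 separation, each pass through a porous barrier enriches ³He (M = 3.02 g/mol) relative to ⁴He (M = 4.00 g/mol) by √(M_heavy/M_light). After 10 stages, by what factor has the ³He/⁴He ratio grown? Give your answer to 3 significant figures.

4.08

Overall factor = α^10 with α = √(4.00/3.02), i.e. (4.00/3.02)^(10/2).
= 1.32450^5 = 4.08.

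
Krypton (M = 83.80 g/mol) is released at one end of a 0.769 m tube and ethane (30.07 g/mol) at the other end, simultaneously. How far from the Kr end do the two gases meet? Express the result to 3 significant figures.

0.288 m

Distances travelled in equal time are proportional to diffusion rates, so d_Kr/d_C₂H₆ = √(M_C₂H₆/M_Kr) = √(30.07/83.80) = 0.5990.
With d_Kr + d_C₂H₆ = 0.769 m, d_C₂H₆ = 0.769/(1 + 0.5990) = 0.4809 m.
d_Kr = 0.769 − 0.4809 = 0.288 m.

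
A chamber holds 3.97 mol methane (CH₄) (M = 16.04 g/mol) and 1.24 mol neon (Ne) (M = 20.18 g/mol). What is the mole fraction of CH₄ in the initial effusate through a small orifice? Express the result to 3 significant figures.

The effusion rate of species i is ∝ p_i/√M_i ∝ n_i/√M_i.
x_CH₄(eff) = (n_CH₄/√M_CH₄) / (n_CH₄/√M_CH₄ + n_Ne/√M_Ne)
= (3.97/√16.04) / (3.97/√16.04 + 1.24/√20.18) = 0.9913/(0.9913 + 0.2760) = 0.782.

0.782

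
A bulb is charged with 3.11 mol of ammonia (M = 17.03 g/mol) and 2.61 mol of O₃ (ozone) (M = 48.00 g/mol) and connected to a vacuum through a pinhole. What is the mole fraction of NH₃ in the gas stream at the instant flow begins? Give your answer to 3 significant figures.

Rate_i ∝ x_i/√M_i (Graham's law weighted by mole fraction), so the effusate composition follows n_i/√M_i.
Mole fraction of NH₃ in the effusate = (n_NH₃/√M_NH₃) / (n_NH₃/√M_NH₃ + n_O₃/√M_O₃)
= (3.11/√17.03) / (3.11/√17.03 + 2.61/√48.00) = 0.7536/(0.7536 + 0.3767) = 0.667.

0.667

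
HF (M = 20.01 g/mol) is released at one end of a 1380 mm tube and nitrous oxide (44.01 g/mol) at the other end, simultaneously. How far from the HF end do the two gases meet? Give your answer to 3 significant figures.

The fronts meet when d_HF + d_N₂O = L with d_HF/d_N₂O = √(M_N₂O/M_HF) (Graham's law). Here √(M_N₂O/M_HF) = √(44.01/20.01) = 1.483.
With d_HF + d_N₂O = 1380 mm, d_N₂O = 1380/(1 + 1.483) = 555.8 mm.
d_HF = 1380 − 555.8 = 824 mm.

824 mm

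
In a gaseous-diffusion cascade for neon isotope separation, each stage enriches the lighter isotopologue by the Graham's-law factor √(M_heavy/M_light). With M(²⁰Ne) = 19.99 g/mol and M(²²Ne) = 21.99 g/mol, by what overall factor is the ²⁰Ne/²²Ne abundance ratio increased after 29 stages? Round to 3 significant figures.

3.99

Each stage multiplies the ratio by α = √(21.99/19.99), so after 29 stages the overall factor is α^29 = (21.99/19.99)^(29/2).
= 1.10005^(29/2) = 3.99.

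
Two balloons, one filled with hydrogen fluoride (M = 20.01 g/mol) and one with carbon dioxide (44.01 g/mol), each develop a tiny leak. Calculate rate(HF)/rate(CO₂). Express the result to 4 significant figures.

From Graham's law, rate_HF/rate_CO₂ = √(M_CO₂/M_HF) = √(44.01/20.01) = √2.199 = 1.483.

1.483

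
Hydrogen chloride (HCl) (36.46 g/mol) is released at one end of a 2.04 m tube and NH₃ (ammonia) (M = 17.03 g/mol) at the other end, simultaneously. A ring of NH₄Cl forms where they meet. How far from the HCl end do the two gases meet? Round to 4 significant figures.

The fronts meet when d_HCl + d_NH₃ = L with d_HCl/d_NH₃ = √(M_NH₃/M_HCl) (Graham's law). Here √(M_NH₃/M_HCl) = √(17.03/36.46) = 0.6834.
With d_HCl + d_NH₃ = 2.04 m, d_NH₃ = 2.04/(1 + 0.6834) = 1.212 m.
d_HCl = 2.04 − 1.212 = 0.8282 m.

0.8282 m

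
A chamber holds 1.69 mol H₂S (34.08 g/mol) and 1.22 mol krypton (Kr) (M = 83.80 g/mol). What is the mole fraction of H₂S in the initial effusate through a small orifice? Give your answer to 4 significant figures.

Each component's effusion rate ∝ (its partial pressure)·(1/√M) ∝ n_i/√M_i.
Mole fraction of H₂S in the effusate = (n_H₂S/√M_H₂S) / (n_H₂S/√M_H₂S + n_Kr/√M_Kr)
= (1.69/√34.08) / (1.69/√34.08 + 1.22/√83.80) = 0.2895/(0.2895 + 0.1333) = 0.6848.

0.6848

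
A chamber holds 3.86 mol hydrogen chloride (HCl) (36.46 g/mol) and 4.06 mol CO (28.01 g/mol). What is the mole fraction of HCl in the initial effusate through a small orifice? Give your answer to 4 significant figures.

Each component's effusion rate ∝ (its partial pressure)·(1/√M) ∝ n_i/√M_i.
Mole fraction of HCl in the effusate = (n_HCl/√M_HCl) / (n_HCl/√M_HCl + n_CO/√M_CO)
= (3.86/√36.46) / (3.86/√36.46 + 4.06/√28.01) = 0.6393/(0.6393 + 0.7671) = 0.4545.

0.4545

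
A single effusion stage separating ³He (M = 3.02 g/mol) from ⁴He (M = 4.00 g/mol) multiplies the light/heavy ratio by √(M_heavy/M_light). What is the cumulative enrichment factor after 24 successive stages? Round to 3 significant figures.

29.1

The single-stage factor is √(M_heavy/M_light), so 24 stages give [√(4.00/3.02)]^24 = (4.00/3.02)^(24/2).
= 1.32450^12 = 29.1.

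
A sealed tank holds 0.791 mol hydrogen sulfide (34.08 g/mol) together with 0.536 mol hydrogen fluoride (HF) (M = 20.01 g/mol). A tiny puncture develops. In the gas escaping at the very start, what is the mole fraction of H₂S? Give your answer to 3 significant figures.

Rate_i ∝ x_i/√M_i (Graham's law weighted by mole fraction), so the effusate composition follows n_i/√M_i.
So x_H₂S in the escaping gas = (n_H₂S/√M_H₂S) / Σ(n_i/√M_i)
= (0.791/√34.08) / (0.791/√34.08 + 0.536/√20.01) = 0.1355/(0.1355 + 0.1198) = 0.531.

0.531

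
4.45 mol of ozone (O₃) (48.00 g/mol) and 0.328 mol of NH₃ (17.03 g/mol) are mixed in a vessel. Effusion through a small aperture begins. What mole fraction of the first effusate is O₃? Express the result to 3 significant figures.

Effusion rate of each component ∝ n_i/√M_i (partial pressure × 1/√M).
Mole fraction of O₃ in the effusate = (n_O₃/√M_O₃) / (n_O₃/√M_O₃ + n_NH₃/√M_NH₃)
= (4.45/√48.00) / (4.45/√48.00 + 0.328/√17.03) = 0.6423/(0.6423 + 0.07948) = 0.890.

0.890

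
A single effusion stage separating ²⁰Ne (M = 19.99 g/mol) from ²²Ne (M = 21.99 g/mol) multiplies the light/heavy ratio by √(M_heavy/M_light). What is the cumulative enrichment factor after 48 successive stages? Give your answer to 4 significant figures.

9.860

After 48 stages the ratio has grown by (√(21.99/19.99))^48 = (21.99/19.99)^(48/2).
= 1.10005^24 = 9.860.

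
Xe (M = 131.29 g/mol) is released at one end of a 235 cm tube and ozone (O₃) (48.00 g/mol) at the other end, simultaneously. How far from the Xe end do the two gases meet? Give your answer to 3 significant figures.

The fronts meet when d_Xe + d_O₃ = L with d_Xe/d_O₃ = √(M_O₃/M_Xe) (Graham's law). Here √(M_O₃/M_Xe) = √(48.00/131.29) = 0.6047.
With d_Xe + d_O₃ = 235 cm, d_O₃ = 235/(1 + 0.6047) = 146.4 cm.
d_Xe = 235 − 146.4 = 88.6 cm.

88.6 cm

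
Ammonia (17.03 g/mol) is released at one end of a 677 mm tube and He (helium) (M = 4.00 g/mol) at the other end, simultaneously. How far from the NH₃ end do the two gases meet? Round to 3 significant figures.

221 mm

In equal time, each gas travels a distance ∝ its rate ∝ 1/√M, so d_NH₃/d_He = √(M_He/M_NH₃) = √(4.00/17.03) = 0.4846.
With d_NH₃ + d_He = 677 mm, d_He = 677/(1 + 0.4846) = 456.0 mm.
d_NH₃ = 677 − 456.0 = 221 mm.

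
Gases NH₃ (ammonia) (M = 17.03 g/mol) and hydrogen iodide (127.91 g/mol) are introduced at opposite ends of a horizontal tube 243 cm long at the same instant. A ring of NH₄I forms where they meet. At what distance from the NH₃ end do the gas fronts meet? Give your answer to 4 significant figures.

178.0 cm

The fronts meet when d_NH₃ + d_HI = L with d_NH₃/d_HI = √(M_HI/M_NH₃) (Graham's law). Here √(M_HI/M_NH₃) = √(127.91/17.03) = 2.741.
With d_NH₃ + d_HI = 243 cm, d_HI = 243/(1 + 2.741) = 64.96 cm.
d_NH₃ = 243 − 64.96 = 178.0 cm.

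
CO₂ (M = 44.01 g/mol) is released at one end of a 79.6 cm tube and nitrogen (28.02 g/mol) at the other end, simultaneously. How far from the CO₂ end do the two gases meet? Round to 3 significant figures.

35.3 cm

The fronts meet when d_CO₂ + d_N₂ = L with d_CO₂/d_N₂ = √(M_N₂/M_CO₂) (Graham's law). Here √(M_N₂/M_CO₂) = √(28.02/44.01) = 0.7979.
With d_CO₂ + d_N₂ = 79.6 cm, d_N₂ = 79.6/(1 + 0.7979) = 44.27 cm.
d_CO₂ = 79.6 − 44.27 = 35.3 cm.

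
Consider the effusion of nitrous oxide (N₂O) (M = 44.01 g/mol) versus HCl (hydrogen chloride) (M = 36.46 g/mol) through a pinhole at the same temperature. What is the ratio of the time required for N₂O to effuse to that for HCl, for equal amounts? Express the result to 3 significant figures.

1.10

By Graham's law, t_N₂O/t_HCl = √(M_N₂O/M_HCl) = √(44.01/36.46) = √1.207 = 1.10.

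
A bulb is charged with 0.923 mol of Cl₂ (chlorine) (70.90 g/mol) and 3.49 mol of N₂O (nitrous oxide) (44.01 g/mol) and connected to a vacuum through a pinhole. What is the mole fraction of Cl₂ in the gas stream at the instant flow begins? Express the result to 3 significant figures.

0.172

Each component's effusion rate ∝ (its partial pressure)·(1/√M) ∝ n_i/√M_i.
x_Cl₂(eff) = (n_Cl₂/√M_Cl₂) / (n_Cl₂/√M_Cl₂ + n_N₂O/√M_N₂O)
= (0.923/√70.90) / (0.923/√70.90 + 3.49/√44.01) = 0.1096/(0.1096 + 0.5261) = 0.172.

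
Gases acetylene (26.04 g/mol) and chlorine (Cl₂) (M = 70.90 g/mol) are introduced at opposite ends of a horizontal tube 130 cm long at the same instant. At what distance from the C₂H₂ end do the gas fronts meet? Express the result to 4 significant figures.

Graham's law gives d_C₂H₂/d_Cl₂ = rate_C₂H₂/rate_Cl₂ = √(M_Cl₂/M_C₂H₂) = √(70.90/26.04) = 1.650.
With d_C₂H₂ + d_Cl₂ = 130 cm, d_Cl₂ = 130/(1 + 1.650) = 49.06 cm.
d_C₂H₂ = 130 − 49.06 = 80.94 cm.

80.94 cm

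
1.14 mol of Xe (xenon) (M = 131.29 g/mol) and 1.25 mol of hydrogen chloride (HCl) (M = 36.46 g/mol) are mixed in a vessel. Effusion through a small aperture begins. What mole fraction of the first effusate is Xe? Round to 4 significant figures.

Effusion rate of each component ∝ n_i/√M_i (partial pressure × 1/√M).
So x_Xe in the escaping gas = (n_Xe/√M_Xe) / Σ(n_i/√M_i)
= (1.14/√131.29) / (1.14/√131.29 + 1.25/√36.46) = 0.09949/(0.09949 + 0.2070) = 0.3246.

0.3246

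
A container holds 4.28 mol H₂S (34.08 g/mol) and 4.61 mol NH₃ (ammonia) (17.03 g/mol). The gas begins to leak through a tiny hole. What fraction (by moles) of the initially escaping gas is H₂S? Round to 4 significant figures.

The effusion rate of species i is ∝ p_i/√M_i ∝ n_i/√M_i.
Mole fraction of H₂S in the effusate = (n_H₂S/√M_H₂S) / (n_H₂S/√M_H₂S + n_NH₃/√M_NH₃)
= (4.28/√34.08) / (4.28/√34.08 + 4.61/√17.03) = 0.7332/(0.7332 + 1.117) = 0.3962.

0.3962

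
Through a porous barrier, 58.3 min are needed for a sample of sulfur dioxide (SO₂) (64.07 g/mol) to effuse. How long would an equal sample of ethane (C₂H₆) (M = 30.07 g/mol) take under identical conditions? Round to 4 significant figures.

From Graham's law, t_C₂H₆/t_SO₂ = √(M_C₂H₆/M_SO₂) = √(30.07/64.07) = √0.4693 = 0.6851.
So the time for C₂H₆ is 58.3 × 0.6851 = 39.94 min.

39.94 min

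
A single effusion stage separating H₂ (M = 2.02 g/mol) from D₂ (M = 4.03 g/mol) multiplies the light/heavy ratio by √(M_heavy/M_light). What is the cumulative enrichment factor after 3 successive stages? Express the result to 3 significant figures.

The single-stage factor is √(M_heavy/M_light), so 3 stages give [√(4.03/2.02)]^3 = (4.03/2.02)^(3/2).
= 1.99505^(3/2) = 2.82.

2.82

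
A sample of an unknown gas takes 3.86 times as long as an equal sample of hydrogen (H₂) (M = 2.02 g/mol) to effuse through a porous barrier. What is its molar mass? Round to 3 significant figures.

30.1 g/mol

From Graham's law, t_X/t_H₂ = √(M_X/M_H₂).
3.86 = √(M_X/2.02)
M_X = 2.02 × 3.86² = 2.02 × 14.90 = 30.1 g/mol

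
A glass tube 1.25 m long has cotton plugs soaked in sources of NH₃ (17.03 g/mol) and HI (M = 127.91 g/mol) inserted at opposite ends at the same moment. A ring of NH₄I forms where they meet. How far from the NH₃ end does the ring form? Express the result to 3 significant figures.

In equal time, each gas travels a distance ∝ its rate ∝ 1/√M, so d_NH₃/d_HI = √(M_HI/M_NH₃) = √(127.91/17.03) = 2.741.
With d_NH₃ + d_HI = 1.25 m, d_HI = 1.25/(1 + 2.741) = 0.3342 m.
d_NH₃ = 1.25 − 0.3342 = 0.916 m.

0.916 m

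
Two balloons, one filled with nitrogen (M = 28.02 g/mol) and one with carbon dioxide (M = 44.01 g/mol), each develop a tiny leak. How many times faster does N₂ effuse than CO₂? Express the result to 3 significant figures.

1.25

Since effusion rate ∝ 1/√M, rate_N₂/rate_CO₂ = √(M_CO₂/M_N₂) = √(44.01/28.02) = √1.571 = 1.25.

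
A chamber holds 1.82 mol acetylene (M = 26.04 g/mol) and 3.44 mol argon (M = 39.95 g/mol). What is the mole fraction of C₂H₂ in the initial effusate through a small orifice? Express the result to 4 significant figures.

0.3959

The effusion rate of species i is ∝ p_i/√M_i ∝ n_i/√M_i.
So x_C₂H₂ in the escaping gas = (n_C₂H₂/√M_C₂H₂) / Σ(n_i/√M_i)
= (1.82/√26.04) / (1.82/√26.04 + 3.44/√39.95) = 0.3567/(0.3567 + 0.5443) = 0.3959.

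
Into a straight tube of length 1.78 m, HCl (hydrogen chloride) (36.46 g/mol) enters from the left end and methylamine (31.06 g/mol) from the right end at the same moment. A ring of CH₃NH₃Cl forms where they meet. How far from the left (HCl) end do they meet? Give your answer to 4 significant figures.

0.8544 m

The fronts meet when d_HCl + d_CH₃NH₂ = L with d_HCl/d_CH₃NH₂ = √(M_CH₃NH₂/M_HCl) (Graham's law). Here √(M_CH₃NH₂/M_HCl) = √(31.06/36.46) = 0.9230.
With d_HCl + d_CH₃NH₂ = 1.78 m, d_CH₃NH₂ = 1.78/(1 + 0.9230) = 0.9256 m.
d_HCl = 1.78 − 0.9256 = 0.8544 m.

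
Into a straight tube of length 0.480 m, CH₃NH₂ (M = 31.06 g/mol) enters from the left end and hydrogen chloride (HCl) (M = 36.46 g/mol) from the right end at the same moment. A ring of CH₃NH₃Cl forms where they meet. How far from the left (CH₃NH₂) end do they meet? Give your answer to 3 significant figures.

Distances travelled in equal time are proportional to diffusion rates, so d_CH₃NH₂/d_HCl = √(M_HCl/M_CH₃NH₂) = √(36.46/31.06) = 1.083.
With d_CH₃NH₂ + d_HCl = 0.480 m, d_HCl = 0.480/(1 + 1.083) = 0.2304 m.
d_CH₃NH₂ = 0.480 − 0.2304 = 0.250 m.

0.250 m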